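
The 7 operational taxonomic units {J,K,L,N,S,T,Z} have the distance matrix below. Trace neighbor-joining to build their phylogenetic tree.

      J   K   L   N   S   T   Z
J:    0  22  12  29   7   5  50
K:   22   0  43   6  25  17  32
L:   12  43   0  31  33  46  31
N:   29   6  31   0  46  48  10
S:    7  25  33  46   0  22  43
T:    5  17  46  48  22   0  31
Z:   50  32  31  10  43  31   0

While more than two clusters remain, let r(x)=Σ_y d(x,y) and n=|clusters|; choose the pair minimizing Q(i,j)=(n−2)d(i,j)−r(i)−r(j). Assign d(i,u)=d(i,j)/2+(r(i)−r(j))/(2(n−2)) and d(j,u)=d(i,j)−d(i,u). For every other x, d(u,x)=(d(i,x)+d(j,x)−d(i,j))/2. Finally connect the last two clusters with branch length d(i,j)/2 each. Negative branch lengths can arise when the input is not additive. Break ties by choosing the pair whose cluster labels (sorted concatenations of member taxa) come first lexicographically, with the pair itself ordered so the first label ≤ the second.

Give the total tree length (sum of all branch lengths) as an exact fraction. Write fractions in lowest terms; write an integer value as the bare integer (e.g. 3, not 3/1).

step 1: merge (N,Z) at d=10, Q=-317; branch lengths N→23/10, Z→77/10; new cluster NZ
  updated: d(J,NZ)=69/2, d(K,NZ)=14, d(L,NZ)=26, d(NZ,S)=79/2, d(NZ,T)=69/2
step 2: merge (K,NZ) at d=14, Q=-427/2; branch lengths K→57/16, NZ→167/16; new cluster KNZ
  updated: d(J,KNZ)=85/4, d(KNZ,L)=55/2, d(KNZ,S)=101/4, d(KNZ,T)=75/4
step 3: merge (KNZ,L) at d=55/2, Q=-515/4; branch lengths KNZ→227/24, L→433/24; new cluster KLNZ
  updated: d(J,KLNZ)=23/8, d(KLNZ,S)=123/8, d(KLNZ,T)=149/8
step 4: merge (J,T) at d=5, Q=-101/2; branch lengths J→-83/16, T→163/16; new cluster JT
  updated: d(JT,KLNZ)=33/4, d(JT,S)=12
step 5: merge (JT,KLNZ) at d=33/4, Q=-285/8; branch lengths JT→39/16, KLNZ→93/16; new cluster JKLNTZ
  updated: d(JKLNTZ,S)=153/16
step 6: merge (JKLNTZ,S) at d=153/16; branch lengths JKLNTZ→153/32, S→153/32; new cluster JKLNSTZ
final tree: (((J:-83/16,T:163/16):39/16,((K:57/16,(N:23/10,Z:77/10):167/16):227/24,L:433/24):93/16):153/32,S:153/32)
total length: 1189/16

1189/16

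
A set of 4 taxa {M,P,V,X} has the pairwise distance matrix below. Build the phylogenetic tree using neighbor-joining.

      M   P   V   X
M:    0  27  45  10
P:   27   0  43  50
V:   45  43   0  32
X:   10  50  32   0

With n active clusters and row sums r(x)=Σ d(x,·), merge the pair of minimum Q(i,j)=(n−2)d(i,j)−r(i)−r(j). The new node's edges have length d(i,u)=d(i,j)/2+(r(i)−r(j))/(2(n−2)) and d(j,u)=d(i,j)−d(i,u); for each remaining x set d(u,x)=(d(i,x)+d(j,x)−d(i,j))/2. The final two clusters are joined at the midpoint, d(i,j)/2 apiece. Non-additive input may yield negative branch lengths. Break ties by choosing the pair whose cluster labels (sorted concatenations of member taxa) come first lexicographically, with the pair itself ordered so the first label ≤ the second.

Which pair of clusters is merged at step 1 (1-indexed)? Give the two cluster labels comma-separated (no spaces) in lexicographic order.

iteration 1: select M,X (d=10, Q=-154); attach at lengths (5/2, 15/2); label the merged cluster MX
  updated: d(MX,P)=67/2, d(MX,V)=67/2
iteration 2: select MX,P (d=67/2, Q=-110); attach at lengths (12, 43/2); label the merged cluster MPX
  updated: d(MPX,V)=43/2
iteration 3: select MPX,V (d=43/2); attach at lengths (43/4, 43/4); label the merged cluster MPVX
final tree: (((M:5/2,X:15/2):12,P:43/2):43/4,V:43/4)
total length: 65

M,X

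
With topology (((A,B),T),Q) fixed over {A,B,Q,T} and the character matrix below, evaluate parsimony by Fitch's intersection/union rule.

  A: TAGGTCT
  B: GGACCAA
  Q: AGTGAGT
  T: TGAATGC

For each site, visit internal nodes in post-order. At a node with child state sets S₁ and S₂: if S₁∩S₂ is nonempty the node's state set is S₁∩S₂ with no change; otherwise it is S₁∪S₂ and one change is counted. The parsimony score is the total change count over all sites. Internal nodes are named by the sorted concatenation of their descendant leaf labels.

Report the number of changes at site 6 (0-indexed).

2

site 0, node AB: A={T} ∪ B={G} → {G,T} (+1)
site 0, node ABT: AB={G,T} ∩ T={T} → {T} (+0)
site 0, node ABQT: ABT={T} ∪ Q={A} → {A,T} (+1)
site 1, node AB: A={A} ∪ B={G} → {A,G} (+1)
site 1, node ABT: AB={A,G} ∩ T={G} → {G} (+0)
site 1, node ABQT: ABT={G} ∩ Q={G} → {G} (+0)
site 2, node AB: A={G} ∪ B={A} → {A,G} (+1)
site 2, node ABT: AB={A,G} ∩ T={A} → {A} (+0)
site 2, node ABQT: ABT={A} ∪ Q={T} → {A,T} (+1)
site 3, node AB: A={G} ∪ B={C} → {C,G} (+1)
site 3, node ABT: AB={C,G} ∪ T={A} → {A,C,G} (+1)
site 3, node ABQT: ABT={A,C,G} ∩ Q={G} → {G} (+0)
site 4, node AB: A={T} ∪ B={C} → {C,T} (+1)
site 4, node ABT: AB={C,T} ∩ T={T} → {T} (+0)
site 4, node ABQT: ABT={T} ∪ Q={A} → {A,T} (+1)
site 5, node AB: A={C} ∪ B={A} → {A,C} (+1)
site 5, node ABT: AB={A,C} ∪ T={G} → {A,C,G} (+1)
site 5, node ABQT: ABT={A,C,G} ∩ Q={G} → {G} (+0)
site 6, node AB: A={T} ∪ B={A} → {A,T} (+1)
site 6, node ABT: AB={A,T} ∪ T={C} → {A,C,T} (+1)
site 6, node ABQT: ABT={A,C,T} ∩ Q={T} → {T} (+0)
per-site changes: [2, 1, 2, 2, 2, 2, 2]; total = 13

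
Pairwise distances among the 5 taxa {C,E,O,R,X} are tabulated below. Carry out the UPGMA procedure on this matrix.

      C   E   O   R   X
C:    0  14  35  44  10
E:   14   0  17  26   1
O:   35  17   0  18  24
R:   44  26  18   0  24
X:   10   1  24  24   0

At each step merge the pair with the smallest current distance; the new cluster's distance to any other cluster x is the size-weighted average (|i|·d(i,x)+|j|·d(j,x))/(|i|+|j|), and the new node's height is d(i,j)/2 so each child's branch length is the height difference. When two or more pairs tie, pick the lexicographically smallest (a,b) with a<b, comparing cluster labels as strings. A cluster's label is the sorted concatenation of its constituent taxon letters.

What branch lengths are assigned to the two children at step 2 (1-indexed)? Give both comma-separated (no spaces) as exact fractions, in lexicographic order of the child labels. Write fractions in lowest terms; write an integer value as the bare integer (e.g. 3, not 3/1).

step 1: merge (E,X) at d=1; branch lengths E→1/2, X→1/2; new cluster EX
  updated: d(C,EX)=12, d(EX,O)=41/2, d(EX,R)=25
step 2: merge (C,EX) at d=12; branch lengths C→6, EX→11/2; new cluster CEX
  updated: d(CEX,O)=76/3, d(CEX,R)=94/3
step 3: merge (O,R) at d=18; branch lengths O→9, R→9; new cluster OR
  updated: d(CEX,OR)=85/3
step 4: merge (CEX,OR) at d=85/3; branch lengths CEX→49/6, OR→31/6; new cluster CEORX
final tree: ((C:6,(E:1/2,X:1/2):11/2):49/6,(O:9,R:9):31/6)
total length: 263/6

6,11/2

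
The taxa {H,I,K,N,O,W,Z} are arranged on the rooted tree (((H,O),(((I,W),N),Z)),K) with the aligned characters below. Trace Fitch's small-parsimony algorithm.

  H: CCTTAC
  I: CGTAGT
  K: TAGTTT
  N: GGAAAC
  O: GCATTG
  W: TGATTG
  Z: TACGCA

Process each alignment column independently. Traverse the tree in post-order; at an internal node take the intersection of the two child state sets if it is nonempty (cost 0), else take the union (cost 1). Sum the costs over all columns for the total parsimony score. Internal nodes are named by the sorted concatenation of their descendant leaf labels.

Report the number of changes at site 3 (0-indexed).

[col 0] HO: children H:{C}, O:{G} ∪→ {C,G}; cost 1
[col 0] IW: children I:{C}, W:{T} ∪→ {C,T}; cost 1
[col 0] INW: children IW:{C,T}, N:{G} ∪→ {C,G,T}; cost 1
[col 0] INWZ: children INW:{C,G,T}, Z:{T} ∩→ {T}; cost 0
[col 0] HINOWZ: children HO:{C,G}, INWZ:{T} ∪→ {C,G,T}; cost 1
[col 0] HIKNOWZ: children HINOWZ:{C,G,T}, K:{T} ∩→ {T}; cost 0
[col 1] HO: children H:{C}, O:{C} ∩→ {C}; cost 0
[col 1] IW: children I:{G}, W:{G} ∩→ {G}; cost 0
[col 1] INW: children IW:{G}, N:{G} ∩→ {G}; cost 0
[col 1] INWZ: children INW:{G}, Z:{A} ∪→ {A,G}; cost 1
[col 1] HINOWZ: children HO:{C}, INWZ:{A,G} ∪→ {A,C,G}; cost 1
[col 1] HIKNOWZ: children HINOWZ:{A,C,G}, K:{A} ∩→ {A}; cost 0
[col 2] HO: children H:{T}, O:{A} ∪→ {A,T}; cost 1
[col 2] IW: children I:{T}, W:{A} ∪→ {A,T}; cost 1
[col 2] INW: children IW:{A,T}, N:{A} ∩→ {A}; cost 0
[col 2] INWZ: children INW:{A}, Z:{C} ∪→ {A,C}; cost 1
[col 2] HINOWZ: children HO:{A,T}, INWZ:{A,C} ∩→ {A}; cost 0
[col 2] HIKNOWZ: children HINOWZ:{A}, K:{G} ∪→ {A,G}; cost 1
[col 3] HO: children H:{T}, O:{T} ∩→ {T}; cost 0
[col 3] IW: children I:{A}, W:{T} ∪→ {A,T}; cost 1
[col 3] INW: children IW:{A,T}, N:{A} ∩→ {A}; cost 0
[col 3] INWZ: children INW:{A}, Z:{G} ∪→ {A,G}; cost 1
[col 3] HINOWZ: children HO:{T}, INWZ:{A,G} ∪→ {A,G,T}; cost 1
[col 3] HIKNOWZ: children HINOWZ:{A,G,T}, K:{T} ∩→ {T}; cost 0
[col 4] HO: children H:{A}, O:{T} ∪→ {A,T}; cost 1
[col 4] IW: children I:{G}, W:{T} ∪→ {G,T}; cost 1
[col 4] INW: children IW:{G,T}, N:{A} ∪→ {A,G,T}; cost 1
[col 4] INWZ: children INW:{A,G,T}, Z:{C} ∪→ {A,C,G,T}; cost 1
[col 4] HINOWZ: children HO:{A,T}, INWZ:{A,C,G,T} ∩→ {A,T}; cost 0
[col 4] HIKNOWZ: children HINOWZ:{A,T}, K:{T} ∩→ {T}; cost 0
[col 5] HO: children H:{C}, O:{G} ∪→ {C,G}; cost 1
[col 5] IW: children I:{T}, W:{G} ∪→ {G,T}; cost 1
[col 5] INW: children IW:{G,T}, N:{C} ∪→ {C,G,T}; cost 1
[col 5] INWZ: children INW:{C,G,T}, Z:{A} ∪→ {A,C,G,T}; cost 1
[col 5] HINOWZ: children HO:{C,G}, INWZ:{A,C,G,T} ∩→ {C,G}; cost 0
[col 5] HIKNOWZ: children HINOWZ:{C,G}, K:{T} ∪→ {C,G,T}; cost 1
per-site changes: [4, 2, 4, 3, 4, 5]; total = 22

3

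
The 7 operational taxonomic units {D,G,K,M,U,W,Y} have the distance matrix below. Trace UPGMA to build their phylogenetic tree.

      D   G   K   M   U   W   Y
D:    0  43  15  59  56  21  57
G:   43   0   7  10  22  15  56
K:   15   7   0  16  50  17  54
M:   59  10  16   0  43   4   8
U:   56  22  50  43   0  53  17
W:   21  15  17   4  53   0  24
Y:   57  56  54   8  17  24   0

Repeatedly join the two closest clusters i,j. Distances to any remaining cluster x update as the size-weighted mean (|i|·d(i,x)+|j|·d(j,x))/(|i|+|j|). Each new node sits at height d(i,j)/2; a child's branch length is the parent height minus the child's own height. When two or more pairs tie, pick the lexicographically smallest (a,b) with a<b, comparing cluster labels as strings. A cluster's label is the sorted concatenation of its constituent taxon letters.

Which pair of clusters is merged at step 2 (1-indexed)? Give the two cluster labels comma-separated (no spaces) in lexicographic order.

step 1: merge (M,W) at d=4; branch lengths M→2, W→2; new cluster MW
  updated: d(D,MW)=40, d(G,MW)=25/2, d(K,MW)=33/2, d(MW,U)=48, d(MW,Y)=16
step 2: merge (G,K) at d=7; branch lengths G→7/2, K→7/2; new cluster GK
  updated: d(D,GK)=29, d(GK,MW)=29/2, d(GK,U)=36, d(GK,Y)=55
step 3: merge (GK,MW) at d=29/2; branch lengths GK→15/4, MW→21/4; new cluster GKMW
  updated: d(D,GKMW)=69/2, d(GKMW,U)=42, d(GKMW,Y)=71/2
step 4: merge (U,Y) at d=17; branch lengths U→17/2, Y→17/2; new cluster UY
  updated: d(D,UY)=113/2, d(GKMW,UY)=155/4
step 5: merge (D,GKMW) at d=69/2; branch lengths D→69/4, GKMW→10; new cluster DGKMW
  updated: d(DGKMW,UY)=423/10
step 6: merge (DGKMW,UY) at d=423/10; branch lengths DGKMW→39/10, UY→253/20; new cluster DGKMUWY
final tree: ((D:69/4,((G:7/2,K:7/2):15/4,(M:2,W:2):21/4):10):39/10,(U:17/2,Y:17/2):253/20)
total length: 404/5

G,K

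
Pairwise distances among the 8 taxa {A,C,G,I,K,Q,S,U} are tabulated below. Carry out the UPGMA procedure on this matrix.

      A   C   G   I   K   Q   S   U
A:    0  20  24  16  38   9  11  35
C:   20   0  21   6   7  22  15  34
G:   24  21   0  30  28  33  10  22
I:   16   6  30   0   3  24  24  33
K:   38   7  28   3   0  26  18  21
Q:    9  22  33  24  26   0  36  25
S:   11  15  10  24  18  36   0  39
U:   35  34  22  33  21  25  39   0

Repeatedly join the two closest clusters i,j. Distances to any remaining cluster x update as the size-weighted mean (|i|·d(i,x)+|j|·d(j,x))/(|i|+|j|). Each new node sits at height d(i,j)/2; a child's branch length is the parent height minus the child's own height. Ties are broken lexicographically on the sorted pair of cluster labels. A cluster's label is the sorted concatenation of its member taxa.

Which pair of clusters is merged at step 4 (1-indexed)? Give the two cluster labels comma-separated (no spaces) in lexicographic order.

G,S

step 1: merge (I,K) at d=3; branch lengths I→3/2, K→3/2; new cluster IK
  updated: d(A,IK)=27, d(C,IK)=13/2, d(G,IK)=29, d(IK,Q)=25, d(IK,S)=21, d(IK,U)=27
step 2: merge (C,IK) at d=13/2; branch lengths C→13/4, IK→7/4; new cluster CIK
  updated: d(A,CIK)=74/3, d(CIK,G)=79/3, d(CIK,Q)=24, d(CIK,S)=19, d(CIK,U)=88/3
step 3: merge (A,Q) at d=9; branch lengths A→9/2, Q→9/2; new cluster AQ
  updated: d(AQ,CIK)=73/3, d(AQ,G)=57/2, d(AQ,S)=47/2, d(AQ,U)=30
step 4: merge (G,S) at d=10; branch lengths G→5, S→5; new cluster GS
  updated: d(AQ,GS)=26, d(CIK,GS)=68/3, d(GS,U)=61/2
step 5: merge (CIK,GS) at d=68/3; branch lengths CIK→97/12, GS→19/3; new cluster CGIKS
  updated: d(AQ,CGIKS)=25, d(CGIKS,U)=149/5
step 6: merge (AQ,CGIKS) at d=25; branch lengths AQ→8, CGIKS→7/6; new cluster ACGIKQS
  updated: d(ACGIKQS,U)=209/7
step 7: merge (ACGIKQS,U) at d=209/7; branch lengths ACGIKQS→17/7, U→209/14; new cluster ACGIKQSU
final tree: (((A:9/2,Q:9/2):8,((C:13/4,(I:3/2,K:3/2):7/4):97/12,(G:5,S:5):19/3):7/6):17/7,U:209/14)
total length: 5707/84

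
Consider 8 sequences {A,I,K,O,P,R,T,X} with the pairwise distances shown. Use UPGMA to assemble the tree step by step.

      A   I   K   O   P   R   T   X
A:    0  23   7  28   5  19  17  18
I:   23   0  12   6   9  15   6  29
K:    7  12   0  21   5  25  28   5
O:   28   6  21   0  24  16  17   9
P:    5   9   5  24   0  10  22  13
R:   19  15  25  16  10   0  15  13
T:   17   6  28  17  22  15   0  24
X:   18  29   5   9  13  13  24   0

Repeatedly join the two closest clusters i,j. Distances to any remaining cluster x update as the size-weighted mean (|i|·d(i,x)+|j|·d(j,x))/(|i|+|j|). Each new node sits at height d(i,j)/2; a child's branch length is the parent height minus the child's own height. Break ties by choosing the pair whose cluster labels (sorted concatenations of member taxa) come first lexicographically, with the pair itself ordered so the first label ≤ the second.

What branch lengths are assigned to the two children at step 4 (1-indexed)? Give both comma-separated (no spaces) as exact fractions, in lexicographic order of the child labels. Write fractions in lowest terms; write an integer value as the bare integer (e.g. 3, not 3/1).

23/8,23/8

step 1: merge (A,P) at d=5; branch lengths A→5/2, P→5/2; new cluster AP
  updated: d(AP,I)=16, d(AP,K)=6, d(AP,O)=26, d(AP,R)=29/2, d(AP,T)=39/2, d(AP,X)=31/2
step 2: merge (K,X) at d=5; branch lengths K→5/2, X→5/2; new cluster KX
  updated: d(AP,KX)=43/4, d(I,KX)=41/2, d(KX,O)=15, d(KX,R)=19, d(KX,T)=26
step 3: merge (I,O) at d=6; branch lengths I→3, O→3; new cluster IO
  updated: d(AP,IO)=21, d(IO,KX)=71/4, d(IO,R)=31/2, d(IO,T)=23/2
step 4: merge (AP,KX) at d=43/4; branch lengths AP→23/8, KX→23/8; new cluster AKPX
  updated: d(AKPX,IO)=155/8, d(AKPX,R)=67/4, d(AKPX,T)=91/4
step 5: merge (IO,T) at d=23/2; branch lengths IO→11/4, T→23/4; new cluster IOT
  updated: d(AKPX,IOT)=41/2, d(IOT,R)=46/3
step 6: merge (IOT,R) at d=46/3; branch lengths IOT→23/12, R→23/3; new cluster IORT
  updated: d(AKPX,IORT)=313/16
step 7: merge (AKPX,IORT) at d=313/16; branch lengths AKPX→141/32, IORT→203/96; new cluster AIKOPRTX
final tree: (((A:5/2,P:5/2):23/8,(K:5/2,X:5/2):23/8):141/32,(((I:3,O:3):11/4,T:23/4):23/12,R:23/3):203/96)
total length: 2225/48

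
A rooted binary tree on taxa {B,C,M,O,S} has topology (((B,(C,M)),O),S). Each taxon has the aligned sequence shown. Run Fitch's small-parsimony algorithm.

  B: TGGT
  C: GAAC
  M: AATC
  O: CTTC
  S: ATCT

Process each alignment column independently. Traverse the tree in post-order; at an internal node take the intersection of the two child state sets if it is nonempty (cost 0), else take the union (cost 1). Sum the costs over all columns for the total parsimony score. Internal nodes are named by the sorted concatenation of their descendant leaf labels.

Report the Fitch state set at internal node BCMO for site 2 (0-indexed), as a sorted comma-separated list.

site 0, node CM: C={G} ∪ M={A} → {A,G} (+1)
site 0, node BCM: B={T} ∪ CM={A,G} → {A,G,T} (+1)
site 0, node BCMO: BCM={A,G,T} ∪ O={C} → {A,C,G,T} (+1)
site 0, node BCMOS: BCMO={A,C,G,T} ∩ S={A} → {A} (+0)
site 1, node CM: C={A} ∩ M={A} → {A} (+0)
site 1, node BCM: B={G} ∪ CM={A} → {A,G} (+1)
site 1, node BCMO: BCM={A,G} ∪ O={T} → {A,G,T} (+1)
site 1, node BCMOS: BCMO={A,G,T} ∩ S={T} → {T} (+0)
site 2, node CM: C={A} ∪ M={T} → {A,T} (+1)
site 2, node BCM: B={G} ∪ CM={A,T} → {A,G,T} (+1)
site 2, node BCMO: BCM={A,G,T} ∩ O={T} → {T} (+0)
site 2, node BCMOS: BCMO={T} ∪ S={C} → {C,T} (+1)
site 3, node CM: C={C} ∩ M={C} → {C} (+0)
site 3, node BCM: B={T} ∪ CM={C} → {C,T} (+1)
site 3, node BCMO: BCM={C,T} ∩ O={C} → {C} (+0)
site 3, node BCMOS: BCMO={C} ∪ S={T} → {C,T} (+1)
per-site changes: [3, 2, 3, 2]; total = 10

T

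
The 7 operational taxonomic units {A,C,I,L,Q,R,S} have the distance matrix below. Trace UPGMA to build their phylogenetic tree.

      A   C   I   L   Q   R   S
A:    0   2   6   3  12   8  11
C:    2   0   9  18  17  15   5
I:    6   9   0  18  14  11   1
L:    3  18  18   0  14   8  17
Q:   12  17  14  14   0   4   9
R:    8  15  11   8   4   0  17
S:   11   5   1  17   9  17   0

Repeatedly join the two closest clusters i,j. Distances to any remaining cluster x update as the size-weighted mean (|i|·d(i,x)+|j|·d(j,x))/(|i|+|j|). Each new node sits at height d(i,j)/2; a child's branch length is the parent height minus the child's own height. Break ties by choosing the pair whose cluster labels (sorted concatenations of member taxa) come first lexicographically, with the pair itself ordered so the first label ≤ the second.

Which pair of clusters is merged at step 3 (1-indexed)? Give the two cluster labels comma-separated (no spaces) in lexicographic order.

step 1: merge (I,S) at d=1; branch lengths I→1/2, S→1/2; new cluster IS
  updated: d(A,IS)=17/2, d(C,IS)=7, d(IS,L)=35/2, d(IS,Q)=23/2, d(IS,R)=14
step 2: merge (A,C) at d=2; branch lengths A→1, C→1; new cluster AC
  updated: d(AC,IS)=31/4, d(AC,L)=21/2, d(AC,Q)=29/2, d(AC,R)=23/2
step 3: merge (Q,R) at d=4; branch lengths Q→2, R→2; new cluster QR
  updated: d(AC,QR)=13, d(IS,QR)=51/4, d(L,QR)=11
step 4: merge (AC,IS) at d=31/4; branch lengths AC→23/8, IS→27/8; new cluster ACIS
  updated: d(ACIS,L)=14, d(ACIS,QR)=103/8
step 5: merge (L,QR) at d=11; branch lengths L→11/2, QR→7/2; new cluster LQR
  updated: d(ACIS,LQR)=53/4
step 6: merge (ACIS,LQR) at d=53/4; branch lengths ACIS→11/4, LQR→9/8; new cluster ACILQRS
final tree: (((A:1,C:1):23/8,(I:1/2,S:1/2):27/8):11/4,(L:11/2,(Q:2,R:2):7/2):9/8)
total length: 209/8

Q,R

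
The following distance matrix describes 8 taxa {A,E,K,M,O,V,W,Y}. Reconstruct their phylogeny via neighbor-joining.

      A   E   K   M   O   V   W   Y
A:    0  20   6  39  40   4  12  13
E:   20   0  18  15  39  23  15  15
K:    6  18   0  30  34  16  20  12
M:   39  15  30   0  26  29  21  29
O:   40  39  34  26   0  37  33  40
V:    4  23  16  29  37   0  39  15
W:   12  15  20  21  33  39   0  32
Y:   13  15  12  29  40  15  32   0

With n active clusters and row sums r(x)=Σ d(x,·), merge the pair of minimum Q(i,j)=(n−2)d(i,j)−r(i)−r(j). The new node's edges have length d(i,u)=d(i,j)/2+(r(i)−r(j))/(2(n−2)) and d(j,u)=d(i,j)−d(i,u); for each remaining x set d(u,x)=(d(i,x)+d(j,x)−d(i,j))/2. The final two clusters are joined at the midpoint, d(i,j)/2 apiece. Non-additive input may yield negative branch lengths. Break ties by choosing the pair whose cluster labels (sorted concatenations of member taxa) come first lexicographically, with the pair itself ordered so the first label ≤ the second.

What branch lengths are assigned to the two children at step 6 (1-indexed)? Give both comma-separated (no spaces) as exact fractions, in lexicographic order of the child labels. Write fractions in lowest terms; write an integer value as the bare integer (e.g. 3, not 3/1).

step 1: merge (M,O) at d=26, Q=-282; branch lengths M→8, O→18; new cluster MO
  updated: d(A,MO)=53/2, d(E,MO)=14, d(K,MO)=19, d(MO,V)=20, d(MO,W)=14, d(MO,Y)=43/2
step 2: merge (A,V) at d=4, Q=-357/2; branch lengths A→-31/20, V→111/20; new cluster AV
  updated: d(AV,E)=39/2, d(AV,K)=9, d(AV,MO)=85/4, d(AV,W)=47/2, d(AV,Y)=12
step 3: merge (MO,W) at d=14, Q=-553/4; branch lengths MO→165/32, W→283/32; new cluster MOW
  updated: d(AV,MOW)=123/8, d(E,MOW)=15/2, d(K,MOW)=25/2, d(MOW,Y)=79/4
step 4: merge (E,MOW) at d=15/2, Q=-741/8; branch lengths E→73/16, MOW→47/16; new cluster EMOW
  updated: d(AV,EMOW)=219/16, d(EMOW,K)=23/2, d(EMOW,Y)=109/8
step 5: merge (AV,K) at d=9, Q=-787/16; branch lengths AV→323/64, K→253/64; new cluster AKV
  updated: d(AKV,EMOW)=259/32, d(AKV,Y)=15/2
step 6: merge (AKV,EMOW) at d=259/32, Q=-935/32; branch lengths AKV→63/64, EMOW→455/64; new cluster AEKMOVW
  updated: d(AEKMOVW,Y)=417/64
step 7: merge (AEKMOVW,Y) at d=417/64; branch lengths AEKMOVW→417/128, Y→417/128; new cluster AEKMOVWY
final tree: ((((A:-31/20,V:111/20):323/64,K:253/64):63/64,(E:73/16,((M:8,O:18):165/32,W:283/32):47/16):455/64):417/128,Y:417/128)
total length: 4807/64

63/64,455/64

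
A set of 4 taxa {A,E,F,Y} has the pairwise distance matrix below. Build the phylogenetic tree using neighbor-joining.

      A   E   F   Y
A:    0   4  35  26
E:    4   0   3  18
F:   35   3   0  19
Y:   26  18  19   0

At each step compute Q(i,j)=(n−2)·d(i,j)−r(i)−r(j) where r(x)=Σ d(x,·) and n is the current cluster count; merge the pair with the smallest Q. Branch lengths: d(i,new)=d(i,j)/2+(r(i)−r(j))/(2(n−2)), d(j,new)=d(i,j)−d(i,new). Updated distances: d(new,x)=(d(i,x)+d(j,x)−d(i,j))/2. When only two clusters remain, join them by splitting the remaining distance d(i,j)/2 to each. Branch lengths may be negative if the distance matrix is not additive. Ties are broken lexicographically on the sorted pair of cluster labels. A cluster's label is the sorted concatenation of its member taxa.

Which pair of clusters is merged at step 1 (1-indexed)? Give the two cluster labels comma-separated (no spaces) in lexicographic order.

A,E

1. join A+E (d=4, Q=-82) ⇒ AE; edges |A|=12, |E|=-8
  updated: d(AE,F)=17, d(AE,Y)=20
2. join AE+F (d=17, Q=-56) ⇒ AEF; edges |AE|=9, |F|=8
  updated: d(AEF,Y)=11
3. join AEF+Y (d=11) ⇒ AEFY; edges |AEF|=11/2, |Y|=11/2
final tree: (((A:12,E:-8):9,F:8):11/2,Y:11/2)
total length: 32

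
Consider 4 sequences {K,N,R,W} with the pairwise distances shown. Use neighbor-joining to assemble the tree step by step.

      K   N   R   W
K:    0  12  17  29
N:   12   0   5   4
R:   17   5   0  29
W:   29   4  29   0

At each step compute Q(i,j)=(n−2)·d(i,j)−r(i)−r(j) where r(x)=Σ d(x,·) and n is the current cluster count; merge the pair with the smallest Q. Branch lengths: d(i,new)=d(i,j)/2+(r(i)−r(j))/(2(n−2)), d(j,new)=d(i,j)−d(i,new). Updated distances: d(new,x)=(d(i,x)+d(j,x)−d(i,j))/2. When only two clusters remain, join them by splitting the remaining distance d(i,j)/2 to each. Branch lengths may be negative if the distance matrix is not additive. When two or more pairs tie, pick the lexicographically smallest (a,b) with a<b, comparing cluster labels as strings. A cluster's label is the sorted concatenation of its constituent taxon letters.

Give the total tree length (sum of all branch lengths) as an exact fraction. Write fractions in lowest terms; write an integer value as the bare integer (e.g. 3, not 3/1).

iteration 1: select K,R (d=17, Q=-75); attach at lengths (41/4, 27/4); label the merged cluster KR
  updated: d(KR,N)=0, d(KR,W)=41/2
iteration 2: select KR,N (d=0, Q=-49/2); attach at lengths (33/4, -33/4); label the merged cluster KNR
  updated: d(KNR,W)=49/4
iteration 3: select KNR,W (d=49/4); attach at lengths (49/8, 49/8); label the merged cluster KNRW
final tree: (((K:41/4,R:27/4):33/4,N:-33/4):49/8,W:49/8)
total length: 117/4

117/4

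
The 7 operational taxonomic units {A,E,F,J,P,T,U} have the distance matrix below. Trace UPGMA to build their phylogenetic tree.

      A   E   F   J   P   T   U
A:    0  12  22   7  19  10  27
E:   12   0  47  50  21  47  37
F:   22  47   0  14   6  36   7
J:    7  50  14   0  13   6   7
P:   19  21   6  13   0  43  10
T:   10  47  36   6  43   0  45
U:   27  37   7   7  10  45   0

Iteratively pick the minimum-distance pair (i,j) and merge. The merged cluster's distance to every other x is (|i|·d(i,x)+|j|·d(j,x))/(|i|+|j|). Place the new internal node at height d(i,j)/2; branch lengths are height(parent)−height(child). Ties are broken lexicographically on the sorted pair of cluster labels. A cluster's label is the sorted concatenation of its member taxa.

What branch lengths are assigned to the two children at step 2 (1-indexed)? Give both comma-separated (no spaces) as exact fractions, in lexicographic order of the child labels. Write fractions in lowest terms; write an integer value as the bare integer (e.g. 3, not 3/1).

3,3

step 1: merge (F,P) at d=6; branch lengths F→3, P→3; new cluster FP
  updated: d(A,FP)=41/2, d(E,FP)=34, d(FP,J)=27/2, d(FP,T)=79/2, d(FP,U)=17/2
step 2: merge (J,T) at d=6; branch lengths J→3, T→3; new cluster JT
  updated: d(A,JT)=17/2, d(E,JT)=97/2, d(FP,JT)=53/2, d(JT,U)=26
step 3: merge (A,JT) at d=17/2; branch lengths A→17/4, JT→5/4; new cluster AJT
  updated: d(AJT,E)=109/3, d(AJT,FP)=49/2, d(AJT,U)=79/3
step 4: merge (FP,U) at d=17/2; branch lengths FP→5/4, U→17/4; new cluster FPU
  updated: d(AJT,FPU)=226/9, d(E,FPU)=35
step 5: merge (AJT,FPU) at d=226/9; branch lengths AJT→299/36, FPU→299/36; new cluster AFJPTU
  updated: d(AFJPTU,E)=107/3
step 6: merge (AFJPTU,E) at d=107/3; branch lengths AFJPTU→95/18, E→107/6; new cluster AEFJPTU
final tree: (((A:17/4,(J:3,T:3):5/4):299/36,((F:3,P:3):5/4,U:17/4):299/36):95/18,E:107/6)
total length: 1129/18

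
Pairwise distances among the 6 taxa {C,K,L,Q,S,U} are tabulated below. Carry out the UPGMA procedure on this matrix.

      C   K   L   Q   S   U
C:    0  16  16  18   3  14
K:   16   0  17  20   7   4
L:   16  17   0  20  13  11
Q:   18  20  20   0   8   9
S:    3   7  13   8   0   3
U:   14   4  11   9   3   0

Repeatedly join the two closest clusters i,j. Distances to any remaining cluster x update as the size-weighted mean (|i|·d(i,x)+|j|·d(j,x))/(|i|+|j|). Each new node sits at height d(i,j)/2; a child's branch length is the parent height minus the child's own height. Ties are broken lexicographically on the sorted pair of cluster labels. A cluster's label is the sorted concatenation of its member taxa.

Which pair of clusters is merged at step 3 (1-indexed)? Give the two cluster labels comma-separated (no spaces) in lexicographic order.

CS,KU

iteration 1: select C,S (d=3); attach at lengths (3/2, 3/2); label the merged cluster CS
  updated: d(CS,K)=23/2, d(CS,L)=29/2, d(CS,Q)=13, d(CS,U)=17/2
iteration 2: select K,U (d=4); attach at lengths (2, 2); label the merged cluster KU
  updated: d(CS,KU)=10, d(KU,L)=14, d(KU,Q)=29/2
iteration 3: select CS,KU (d=10); attach at lengths (7/2, 3); label the merged cluster CKSU
  updated: d(CKSU,L)=57/4, d(CKSU,Q)=55/4
iteration 4: select CKSU,Q (d=55/4); attach at lengths (15/8, 55/8); label the merged cluster CKQSU
  updated: d(CKQSU,L)=77/5
iteration 5: select CKQSU,L (d=77/5); attach at lengths (33/40, 77/10); label the merged cluster CKLQSU
final tree: ((((C:3/2,S:3/2):7/2,(K:2,U:2):3):15/8,Q:55/8):33/40,L:77/10)
total length: 1231/40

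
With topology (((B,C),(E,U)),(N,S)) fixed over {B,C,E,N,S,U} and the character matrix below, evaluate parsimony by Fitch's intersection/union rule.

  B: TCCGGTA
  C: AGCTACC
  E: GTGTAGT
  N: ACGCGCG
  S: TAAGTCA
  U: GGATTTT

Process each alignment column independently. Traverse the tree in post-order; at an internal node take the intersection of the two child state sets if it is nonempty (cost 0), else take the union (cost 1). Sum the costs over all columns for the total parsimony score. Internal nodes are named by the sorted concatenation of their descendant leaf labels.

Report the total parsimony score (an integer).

BC@0: {T} ∪ {A} = {A,T} (union, +1)
EU@0: {G} ∩ {G} = {G} (intersection, +0)
BCEU@0: {A,T} ∪ {G} = {A,G,T} (union, +1)
NS@0: {A} ∪ {T} = {A,T} (union, +1)
BCENSU@0: {A,G,T} ∩ {A,T} = {A,T} (intersection, +0)
BC@1: {C} ∪ {G} = {C,G} (union, +1)
EU@1: {T} ∪ {G} = {G,T} (union, +1)
BCEU@1: {C,G} ∩ {G,T} = {G} (intersection, +0)
NS@1: {C} ∪ {A} = {A,C} (union, +1)
BCENSU@1: {G} ∪ {A,C} = {A,C,G} (union, +1)
BC@2: {C} ∩ {C} = {C} (intersection, +0)
EU@2: {G} ∪ {A} = {A,G} (union, +1)
BCEU@2: {C} ∪ {A,G} = {A,C,G} (union, +1)
NS@2: {G} ∪ {A} = {A,G} (union, +1)
BCENSU@2: {A,C,G} ∩ {A,G} = {A,G} (intersection, +0)
BC@3: {G} ∪ {T} = {G,T} (union, +1)
EU@3: {T} ∩ {T} = {T} (intersection, +0)
BCEU@3: {G,T} ∩ {T} = {T} (intersection, +0)
NS@3: {C} ∪ {G} = {C,G} (union, +1)
BCENSU@3: {T} ∪ {C,G} = {C,G,T} (union, +1)
BC@4: {G} ∪ {A} = {A,G} (union, +1)
EU@4: {A} ∪ {T} = {A,T} (union, +1)
BCEU@4: {A,G} ∩ {A,T} = {A} (intersection, +0)
NS@4: {G} ∪ {T} = {G,T} (union, +1)
BCENSU@4: {A} ∪ {G,T} = {A,G,T} (union, +1)
BC@5: {T} ∪ {C} = {C,T} (union, +1)
EU@5: {G} ∪ {T} = {G,T} (union, +1)
BCEU@5: {C,T} ∩ {G,T} = {T} (intersection, +0)
NS@5: {C} ∩ {C} = {C} (intersection, +0)
BCENSU@5: {T} ∪ {C} = {C,T} (union, +1)
BC@6: {A} ∪ {C} = {A,C} (union, +1)
EU@6: {T} ∩ {T} = {T} (intersection, +0)
BCEU@6: {A,C} ∪ {T} = {A,C,T} (union, +1)
NS@6: {G} ∪ {A} = {A,G} (union, +1)
BCENSU@6: {A,C,T} ∩ {A,G} = {A} (intersection, +0)
per-site changes: [3, 4, 3, 3, 4, 3, 3]; total = 23

23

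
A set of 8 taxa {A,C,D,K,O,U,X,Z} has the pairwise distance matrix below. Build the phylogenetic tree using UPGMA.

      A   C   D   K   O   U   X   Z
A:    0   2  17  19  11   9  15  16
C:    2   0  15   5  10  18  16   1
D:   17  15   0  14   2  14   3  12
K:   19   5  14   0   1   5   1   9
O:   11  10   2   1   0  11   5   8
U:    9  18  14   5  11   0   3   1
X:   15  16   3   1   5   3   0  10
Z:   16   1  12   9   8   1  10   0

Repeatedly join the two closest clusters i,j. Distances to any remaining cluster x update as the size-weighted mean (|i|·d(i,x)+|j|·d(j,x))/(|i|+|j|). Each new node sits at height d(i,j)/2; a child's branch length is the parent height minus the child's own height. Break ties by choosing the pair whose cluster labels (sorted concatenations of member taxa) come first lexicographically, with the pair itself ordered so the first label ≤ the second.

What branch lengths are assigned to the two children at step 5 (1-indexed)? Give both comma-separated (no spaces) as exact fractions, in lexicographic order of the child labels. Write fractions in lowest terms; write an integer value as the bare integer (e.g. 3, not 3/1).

step 1: merge (C,Z) at d=1; branch lengths C→1/2, Z→1/2; new cluster CZ
  updated: d(A,CZ)=9, d(CZ,D)=27/2, d(CZ,K)=7, d(CZ,O)=9, d(CZ,U)=19/2, d(CZ,X)=13
step 2: merge (K,O) at d=1; branch lengths K→1/2, O→1/2; new cluster KO
  updated: d(A,KO)=15, d(CZ,KO)=8, d(D,KO)=8, d(KO,U)=8, d(KO,X)=3
step 3: merge (D,X) at d=3; branch lengths D→3/2, X→3/2; new cluster DX
  updated: d(A,DX)=16, d(CZ,DX)=53/4, d(DX,KO)=11/2, d(DX,U)=17/2
step 4: merge (DX,KO) at d=11/2; branch lengths DX→5/4, KO→9/4; new cluster DKOX
  updated: d(A,DKOX)=31/2, d(CZ,DKOX)=85/8, d(DKOX,U)=33/4
step 5: merge (DKOX,U) at d=33/4; branch lengths DKOX→11/8, U→33/8; new cluster DKOUX
  updated: d(A,DKOUX)=71/5, d(CZ,DKOUX)=52/5
step 6: merge (A,CZ) at d=9; branch lengths A→9/2, CZ→4; new cluster ACZ
  updated: d(ACZ,DKOUX)=35/3
step 7: merge (ACZ,DKOUX) at d=35/3; branch lengths ACZ→4/3, DKOUX→41/24; new cluster ACDKOUXZ
final tree: ((A:9/2,(C:1/2,Z:1/2):4):4/3,(((D:3/2,X:3/2):5/4,(K:1/2,O:1/2):9/4):11/8,U:33/8):41/24)
total length: 613/24

11/8,33/8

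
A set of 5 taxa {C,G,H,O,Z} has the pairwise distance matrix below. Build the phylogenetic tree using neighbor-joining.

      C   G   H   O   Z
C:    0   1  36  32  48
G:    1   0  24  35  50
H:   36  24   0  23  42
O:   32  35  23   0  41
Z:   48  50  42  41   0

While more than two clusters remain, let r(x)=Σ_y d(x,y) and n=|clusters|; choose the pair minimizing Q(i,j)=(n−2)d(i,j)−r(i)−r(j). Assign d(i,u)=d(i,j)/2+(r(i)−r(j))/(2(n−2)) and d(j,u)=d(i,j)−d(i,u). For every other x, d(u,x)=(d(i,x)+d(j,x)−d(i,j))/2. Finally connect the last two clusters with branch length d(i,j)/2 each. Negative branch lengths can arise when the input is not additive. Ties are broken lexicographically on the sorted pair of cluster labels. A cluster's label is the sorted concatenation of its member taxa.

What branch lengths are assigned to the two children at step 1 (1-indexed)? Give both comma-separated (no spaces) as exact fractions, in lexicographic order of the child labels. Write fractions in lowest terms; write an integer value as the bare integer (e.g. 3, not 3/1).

1. join C+G (d=1, Q=-224) ⇒ CG; edges |C|=5/3, |G|=-2/3
  updated: d(CG,H)=59/2, d(CG,O)=33, d(CG,Z)=97/2
2. join CG+H (d=59/2, Q=-293/2) ⇒ CGH; edges |CG|=151/8, |H|=85/8
  updated: d(CGH,O)=53/4, d(CGH,Z)=61/2
3. join CGH+O (d=53/4, Q=-339/4) ⇒ CGHO; edges |CGH|=11/8, |O|=95/8
  updated: d(CGHO,Z)=233/8
4. join CGHO+Z (d=233/8) ⇒ CGHOZ; edges |CGHO|=233/16, |Z|=233/16
final tree: ((((C:5/3,G:-2/3):151/8,H:85/8):11/8,O:95/8):233/16,Z:233/16)
total length: 583/8

5/3,-2/3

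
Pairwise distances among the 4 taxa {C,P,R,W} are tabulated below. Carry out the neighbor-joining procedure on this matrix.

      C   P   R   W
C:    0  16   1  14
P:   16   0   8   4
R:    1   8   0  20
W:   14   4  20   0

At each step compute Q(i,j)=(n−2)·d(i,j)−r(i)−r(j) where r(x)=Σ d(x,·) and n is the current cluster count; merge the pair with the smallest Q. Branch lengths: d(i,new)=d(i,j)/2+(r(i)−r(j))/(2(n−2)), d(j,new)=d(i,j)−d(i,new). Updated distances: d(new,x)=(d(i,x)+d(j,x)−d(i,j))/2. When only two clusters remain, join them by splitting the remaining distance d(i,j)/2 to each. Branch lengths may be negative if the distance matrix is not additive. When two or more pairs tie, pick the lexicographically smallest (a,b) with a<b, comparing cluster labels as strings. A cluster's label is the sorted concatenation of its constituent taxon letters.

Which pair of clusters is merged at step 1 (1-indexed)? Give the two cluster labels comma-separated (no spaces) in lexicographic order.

1. join C+R (d=1, Q=-58) ⇒ CR; edges |C|=1, |R|=0
  updated: d(CR,P)=23/2, d(CR,W)=33/2
2. join CR+P (d=23/2, Q=-32) ⇒ CPR; edges |CR|=12, |P|=-1/2
  updated: d(CPR,W)=9/2
3. join CPR+W (d=9/2) ⇒ CPRW; edges |CPR|=9/4, |W|=9/4
final tree: (((C:1,R:0):12,P:-1/2):9/4,W:9/4)
total length: 17

C,R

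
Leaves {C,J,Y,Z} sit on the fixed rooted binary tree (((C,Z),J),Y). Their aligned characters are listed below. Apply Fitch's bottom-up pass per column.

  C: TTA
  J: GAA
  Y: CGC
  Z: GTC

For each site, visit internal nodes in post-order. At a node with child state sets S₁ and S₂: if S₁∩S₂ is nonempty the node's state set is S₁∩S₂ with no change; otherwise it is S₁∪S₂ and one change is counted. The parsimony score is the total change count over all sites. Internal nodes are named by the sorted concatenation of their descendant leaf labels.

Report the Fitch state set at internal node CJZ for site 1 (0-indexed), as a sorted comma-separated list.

A,T

CZ@0: {T} ∪ {G} = {G,T} (union, +1)
CJZ@0: {G,T} ∩ {G} = {G} (intersection, +0)
CJYZ@0: {G} ∪ {C} = {C,G} (union, +1)
CZ@1: {T} ∩ {T} = {T} (intersection, +0)
CJZ@1: {T} ∪ {A} = {A,T} (union, +1)
CJYZ@1: {A,T} ∪ {G} = {A,G,T} (union, +1)
CZ@2: {A} ∪ {C} = {A,C} (union, +1)
CJZ@2: {A,C} ∩ {A} = {A} (intersection, +0)
CJYZ@2: {A} ∪ {C} = {A,C} (union, +1)
per-site changes: [2, 2, 2]; total = 6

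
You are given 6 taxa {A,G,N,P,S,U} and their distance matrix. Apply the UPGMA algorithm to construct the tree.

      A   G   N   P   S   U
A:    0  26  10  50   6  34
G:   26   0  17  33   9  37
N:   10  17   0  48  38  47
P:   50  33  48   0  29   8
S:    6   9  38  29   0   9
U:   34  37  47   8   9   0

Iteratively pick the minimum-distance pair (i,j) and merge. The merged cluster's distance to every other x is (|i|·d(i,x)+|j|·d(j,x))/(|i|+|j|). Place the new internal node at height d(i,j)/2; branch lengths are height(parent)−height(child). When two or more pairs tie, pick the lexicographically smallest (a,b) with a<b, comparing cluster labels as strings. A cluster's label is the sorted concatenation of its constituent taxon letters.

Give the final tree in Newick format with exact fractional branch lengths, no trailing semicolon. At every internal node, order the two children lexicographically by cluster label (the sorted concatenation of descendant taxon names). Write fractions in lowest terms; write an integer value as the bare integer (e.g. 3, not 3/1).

iteration 1: select A,S (d=6); attach at lengths (3, 3); label the merged cluster AS
  updated: d(AS,G)=35/2, d(AS,N)=24, d(AS,P)=79/2, d(AS,U)=43/2
iteration 2: select P,U (d=8); attach at lengths (4, 4); label the merged cluster PU
  updated: d(AS,PU)=61/2, d(G,PU)=35, d(N,PU)=95/2
iteration 3: select G,N (d=17); attach at lengths (17/2, 17/2); label the merged cluster GN
  updated: d(AS,GN)=83/4, d(GN,PU)=165/4
iteration 4: select AS,GN (d=83/4); attach at lengths (59/8, 15/8); label the merged cluster AGNS
  updated: d(AGNS,PU)=287/8
iteration 5: select AGNS,PU (d=287/8); attach at lengths (121/16, 223/16); label the merged cluster AGNPSU
final tree: (((A:3,S:3):59/8,(G:17/2,N:17/2):15/8):121/16,(P:4,U:4):223/16)
total length: 247/4

(((A:3,S:3):59/8,(G:17/2,N:17/2):15/8):121/16,(P:4,U:4):223/16)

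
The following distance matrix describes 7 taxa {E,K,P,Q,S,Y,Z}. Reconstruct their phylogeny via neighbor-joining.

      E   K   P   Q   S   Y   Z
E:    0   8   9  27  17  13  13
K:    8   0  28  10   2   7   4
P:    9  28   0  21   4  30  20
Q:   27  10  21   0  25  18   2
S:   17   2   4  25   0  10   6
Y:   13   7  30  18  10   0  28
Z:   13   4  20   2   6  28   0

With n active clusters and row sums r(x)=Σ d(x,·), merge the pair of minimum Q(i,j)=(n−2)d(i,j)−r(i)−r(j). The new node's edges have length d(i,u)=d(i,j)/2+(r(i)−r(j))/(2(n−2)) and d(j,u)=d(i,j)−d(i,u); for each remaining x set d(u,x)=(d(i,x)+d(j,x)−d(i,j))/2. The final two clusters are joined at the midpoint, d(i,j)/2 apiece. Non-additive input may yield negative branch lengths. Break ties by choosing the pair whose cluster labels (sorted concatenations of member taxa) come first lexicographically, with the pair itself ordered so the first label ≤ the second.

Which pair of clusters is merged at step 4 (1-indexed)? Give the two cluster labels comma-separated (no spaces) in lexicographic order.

E,PS

1. join Q+Z (d=2, Q=-166) ⇒ QZ; edges |Q|=4, |Z|=-2
  updated: d(E,QZ)=19, d(K,QZ)=6, d(P,QZ)=39/2, d(QZ,S)=29/2, d(QZ,Y)=22
2. join P+S (d=4, Q=-122) ⇒ PS; edges |P|=59/8, |S|=-27/8
  updated: d(E,PS)=11, d(K,PS)=13, d(PS,QZ)=15, d(PS,Y)=18
3. join K+QZ (d=6, Q=-78) ⇒ KQZ; edges |K|=-5/3, |QZ|=23/3
  updated: d(E,KQZ)=21/2, d(KQZ,PS)=11, d(KQZ,Y)=23/2
4. join E+PS (d=11, Q=-105/2) ⇒ EPS; edges |E|=33/8, |PS|=55/8
  updated: d(EPS,KQZ)=21/4, d(EPS,Y)=10
5. join EPS+KQZ (d=21/4, Q=-107/4) ⇒ EKPQSZ; edges |EPS|=15/8, |KQZ|=27/8
  updated: d(EKPQSZ,Y)=65/8
6. join EKPQSZ+Y (d=65/8) ⇒ EKPQSYZ; edges |EKPQSZ|=65/16, |Y|=65/16
final tree: (((E:33/8,(P:59/8,S:-27/8):55/8):15/8,(K:-5/3,(Q:4,Z:-2):23/3):27/8):65/16,Y:65/16)
total length: 291/8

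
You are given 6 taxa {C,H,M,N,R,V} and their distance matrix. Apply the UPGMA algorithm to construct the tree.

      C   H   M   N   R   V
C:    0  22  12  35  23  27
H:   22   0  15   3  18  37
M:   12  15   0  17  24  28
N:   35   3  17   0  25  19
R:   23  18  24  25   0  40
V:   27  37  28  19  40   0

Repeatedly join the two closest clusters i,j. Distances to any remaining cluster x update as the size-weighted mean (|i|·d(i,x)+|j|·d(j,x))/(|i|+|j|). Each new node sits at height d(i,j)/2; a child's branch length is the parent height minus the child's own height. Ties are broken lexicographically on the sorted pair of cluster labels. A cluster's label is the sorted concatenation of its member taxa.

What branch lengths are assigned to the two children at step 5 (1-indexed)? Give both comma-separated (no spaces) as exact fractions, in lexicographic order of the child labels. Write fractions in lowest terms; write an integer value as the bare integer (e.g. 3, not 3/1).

1. join H+N (d=3) ⇒ HN; edges |H|=3/2, |N|=3/2
  updated: d(C,HN)=57/2, d(HN,M)=16, d(HN,R)=43/2, d(HN,V)=28
2. join C+M (d=12) ⇒ CM; edges |C|=6, |M|=6
  updated: d(CM,HN)=89/4, d(CM,R)=47/2, d(CM,V)=55/2
3. join HN+R (d=43/2) ⇒ HNR; edges |HN|=37/4, |R|=43/4
  updated: d(CM,HNR)=68/3, d(HNR,V)=32
4. join CM+HNR (d=68/3) ⇒ CHMNR; edges |CM|=16/3, |HNR|=7/12
  updated: d(CHMNR,V)=151/5
5. join CHMNR+V (d=151/5) ⇒ CHMNRV; edges |CHMNR|=113/30, |V|=151/10
final tree: (((C:6,M:6):16/3,((H:3/2,N:3/2):37/4,R:43/4):7/12):113/30,V:151/10)
total length: 3587/60

113/30,151/10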